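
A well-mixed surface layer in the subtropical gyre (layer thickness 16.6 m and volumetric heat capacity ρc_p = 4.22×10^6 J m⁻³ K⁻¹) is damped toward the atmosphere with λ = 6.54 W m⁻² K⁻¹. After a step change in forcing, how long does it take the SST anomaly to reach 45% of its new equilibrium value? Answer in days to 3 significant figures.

Areal heat capacity C = ρc_p × D = 4.22×10^6 × 16.6 = 7.01×10^7 J/(m^2 K).
τ = C / λ = 7.01×10^7 / 6.54 = 1.07×10^7 s.
Fraction reached: 1 − e^(−t/τ) = 0.45 ⇒ t = −τ ln(1 − 0.45) = τ × 0.598.
t = 6.40×10^6 s = 74.1 days.

74.1 days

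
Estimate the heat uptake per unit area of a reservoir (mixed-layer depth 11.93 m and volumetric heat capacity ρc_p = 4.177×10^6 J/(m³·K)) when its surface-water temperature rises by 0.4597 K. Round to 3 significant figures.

2.29×10^7

Areal heat capacity C = ρc_p × D = 4.177×10^6 × 11.93 = 4.98×10^7 J/(m²·K).
ΔQ = C ΔT = 4.98×10^7 × 0.4597 = 2.29×10^7 J/m².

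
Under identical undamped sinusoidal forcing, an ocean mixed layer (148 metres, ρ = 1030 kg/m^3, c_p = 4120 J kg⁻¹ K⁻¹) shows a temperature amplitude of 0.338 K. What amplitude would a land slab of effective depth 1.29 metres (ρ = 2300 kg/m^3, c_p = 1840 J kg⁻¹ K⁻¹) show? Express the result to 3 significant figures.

C_ocean = 6.28×10^8 J/(m²·K); C_land = 5.46×10^6 J/(m²·K).
A ∝ 1/C ⇒ A_land = A_ocean × C_ocean/C_land = 0.338 × 115 = 38.9 K.

38.9 K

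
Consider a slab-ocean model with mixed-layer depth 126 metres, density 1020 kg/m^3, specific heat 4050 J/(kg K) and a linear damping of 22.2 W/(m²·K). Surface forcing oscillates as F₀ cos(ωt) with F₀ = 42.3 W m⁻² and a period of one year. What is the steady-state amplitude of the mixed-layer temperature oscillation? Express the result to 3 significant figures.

Areal heat capacity C = ρ c_p D = 1020 × 4050 × 126 = 5.21×10^8 J/(m^2 K).
Angular frequency ω = 2π / T = 2π / 3.15×10^7 s = 1.99×10^-7 s⁻¹.
√((Cω)² + λ²) = √((104)² + 22.2²) = 106 W/(m²·K).
Amplitude A = F₀ / √((Cω)²+λ²) = 42.3 / 106 = 0.399 K.

0.399 K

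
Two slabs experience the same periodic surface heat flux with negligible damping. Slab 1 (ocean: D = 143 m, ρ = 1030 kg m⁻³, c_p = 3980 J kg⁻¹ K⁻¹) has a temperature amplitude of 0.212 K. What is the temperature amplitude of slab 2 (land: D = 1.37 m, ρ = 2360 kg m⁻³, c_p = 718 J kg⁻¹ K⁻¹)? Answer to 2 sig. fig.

54 K

C_ocean = 5.86×10^8 J/(m²·K); C_land = 2.32×10^6 J/(m²·K).
A ∝ 1/C ⇒ A_land = A_ocean × C_ocean/C_land = 0.212 × 253 = 53.5 K.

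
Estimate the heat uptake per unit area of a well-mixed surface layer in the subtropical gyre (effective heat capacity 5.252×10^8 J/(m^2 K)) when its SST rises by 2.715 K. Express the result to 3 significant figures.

1.43×10^9

Areal heat capacity C = 5.252×10^8 J/(m^2 K) (given).
ΔQ = C ΔT = 5.25×10^8 × 2.715 = 1.43×10^9 J/m².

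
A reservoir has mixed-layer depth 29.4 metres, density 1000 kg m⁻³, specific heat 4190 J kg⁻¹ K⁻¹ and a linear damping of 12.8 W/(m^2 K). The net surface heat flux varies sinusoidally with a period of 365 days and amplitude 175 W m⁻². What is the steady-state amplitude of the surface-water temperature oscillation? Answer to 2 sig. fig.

6.3 K

Areal heat capacity C = ρ c_p D = 1000 × 4190 × 29.4 = 1.23×10^8 J/(m^2 K).
Angular frequency ω = 2π / T = 2π / 3.15×10^7 s = 1.99×10^-7 s⁻¹.
√((Cω)² + λ²) = √((24.5)² + 12.8²) = 27.7 W/(m²·K).
Amplitude A = F₀ / √((Cω)²+λ²) = 175 / 27.7 = 6.32 K.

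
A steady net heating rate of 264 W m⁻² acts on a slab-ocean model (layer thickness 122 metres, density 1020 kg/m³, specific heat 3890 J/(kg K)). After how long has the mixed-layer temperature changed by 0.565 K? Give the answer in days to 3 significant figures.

12.0 days

Areal heat capacity C = ρ c_p D = 1020 × 3890 × 122 = 4.84×10^8 J m⁻² K⁻¹.
Time required: Δt = C ΔT / F = 4.84×10^8 × 0.565 / 264 = 1.04×10^6 s.
In days: 1.04×10^6 s / (86400 s/day) = 12.0 days.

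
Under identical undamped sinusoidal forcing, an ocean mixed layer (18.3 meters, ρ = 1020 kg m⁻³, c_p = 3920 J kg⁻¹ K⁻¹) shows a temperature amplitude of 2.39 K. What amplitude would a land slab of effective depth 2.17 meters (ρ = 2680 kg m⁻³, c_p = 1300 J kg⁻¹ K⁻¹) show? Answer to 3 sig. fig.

23.1 K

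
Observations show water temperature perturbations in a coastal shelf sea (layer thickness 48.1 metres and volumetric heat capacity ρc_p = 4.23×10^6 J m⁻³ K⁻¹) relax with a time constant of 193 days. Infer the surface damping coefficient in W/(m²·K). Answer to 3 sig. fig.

Areal heat capacity C = ρc_p × D = 4.23×10^6 × 48.1 = 2.03×10^8 J m⁻² K⁻¹.
τ = 193 days = 1.67×10^7 s.
λ = C / τ = 2.03×10^8 / 1.67×10^7 = 12.2 W/(m²·K).

12.2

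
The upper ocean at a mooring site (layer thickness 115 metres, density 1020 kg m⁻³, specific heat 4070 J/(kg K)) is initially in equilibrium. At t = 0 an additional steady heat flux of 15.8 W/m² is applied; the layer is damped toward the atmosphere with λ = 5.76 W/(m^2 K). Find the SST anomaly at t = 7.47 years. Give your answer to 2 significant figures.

Areal heat capacity C = ρ c_p D = 1020 × 4070 × 115 = 4.77×10^8 J m⁻² K⁻¹.
τ = C / λ = 4.77×10^8 / 5.76 = 8.29×10^7 s.
Equilibrium anomaly ΔT_eq = F / λ = 15.8 / 5.76 = 2.74 K.
t = 7.47 years = 2.36×10^8 s, so t/τ = 2.84.
ΔT(t) = ΔT_eq (1 − e^(−t/τ)) = 2.74 × (1 − e^−2.84) = 2.58 K.

2.6 K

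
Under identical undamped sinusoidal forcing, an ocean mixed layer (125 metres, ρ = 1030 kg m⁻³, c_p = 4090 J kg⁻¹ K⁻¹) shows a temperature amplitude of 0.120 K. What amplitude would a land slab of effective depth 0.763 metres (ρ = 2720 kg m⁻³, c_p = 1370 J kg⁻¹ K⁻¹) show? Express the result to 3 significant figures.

C_ocean = 5.27×10^8 J/(m²·K); C_land = 2.84×10^6 J/(m²·K).
A ∝ 1/C ⇒ A_land = A_ocean × C_ocean/C_land = 0.120 × 185 = 22.2 K.

22.2 K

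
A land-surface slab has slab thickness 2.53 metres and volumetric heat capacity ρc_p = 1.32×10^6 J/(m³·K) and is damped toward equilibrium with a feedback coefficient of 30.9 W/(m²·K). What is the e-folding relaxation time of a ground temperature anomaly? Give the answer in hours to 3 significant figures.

Areal heat capacity C = ρc_p × D = 1.32×10^6 × 2.53 = 3.34×10^6 J m⁻² K⁻¹.
Relaxation time τ = C / λ = 3.34×10^6 / 30.9 = 1.08×10^5 s.
In hours: 1.08×10^5 s / (3600 s/hour) = 30.0 hours.

30.0 hours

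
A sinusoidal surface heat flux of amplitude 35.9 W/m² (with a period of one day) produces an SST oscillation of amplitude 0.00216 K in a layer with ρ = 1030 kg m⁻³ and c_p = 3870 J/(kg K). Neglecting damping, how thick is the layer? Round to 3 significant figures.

ω = 2π / 86400 s = 7.27×10^-5 s⁻¹.
Required C = F₀ / (A ω) = 35.9 / (0.00216 × 7.27×10^-5) = 2.29×10^8 J/(m²·K).
D = C / (ρ c_p) = 2.29×10^8 / (1030 × 3870) = 57.3 m.

57.3 m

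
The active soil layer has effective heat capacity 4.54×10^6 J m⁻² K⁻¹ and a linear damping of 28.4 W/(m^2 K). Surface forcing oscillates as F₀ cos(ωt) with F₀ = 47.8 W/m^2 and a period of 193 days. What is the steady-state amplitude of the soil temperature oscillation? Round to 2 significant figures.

1.7 K

Areal heat capacity C = 4.54×10^6 J m⁻² K⁻¹ (given).
Angular frequency ω = 2π / T = 2π / 1.67×10^7 s = 3.77×10^-7 s⁻¹.
√((Cω)² + λ²) = √((1.71)² + 28.4²) = 28.5 W/(m²·K).
Amplitude A = F₀ / √((Cω)²+λ²) = 47.8 / 28.5 = 1.68 K.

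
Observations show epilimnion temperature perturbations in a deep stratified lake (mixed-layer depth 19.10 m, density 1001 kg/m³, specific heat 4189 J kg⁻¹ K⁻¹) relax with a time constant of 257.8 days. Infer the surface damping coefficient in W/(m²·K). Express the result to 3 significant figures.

Areal heat capacity C = ρ c_p D = 1001 × 4189 × 19.10 = 8.01×10^7 J/(m^2 K).
τ = 257.8 days = 2.23×10^7 s.
λ = C / τ = 8.01×10^7 / 2.23×10^7 = 3.60 W/(m²·K).

3.60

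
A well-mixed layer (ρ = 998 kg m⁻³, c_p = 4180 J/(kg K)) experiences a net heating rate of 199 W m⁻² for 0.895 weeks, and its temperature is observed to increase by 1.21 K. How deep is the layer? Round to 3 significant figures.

Heat input Q = F Δt = 199 × 5.41×10^5 s = 1.08×10^8 J/m².
Required areal heat capacity C = Q / ΔT = 8.90×10^7 J/(m²·K).
Depth D = C / (ρ c_p) = 8.90×10^7 / (998 × 4180) = 21.3 m.

21.3 m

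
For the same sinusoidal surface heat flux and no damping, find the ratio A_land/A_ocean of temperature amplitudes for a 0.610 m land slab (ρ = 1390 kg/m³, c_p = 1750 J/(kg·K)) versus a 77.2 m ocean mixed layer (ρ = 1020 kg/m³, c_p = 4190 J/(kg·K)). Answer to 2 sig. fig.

220

C_ocean = 1020 × 4190 × 77.2 = 3.30×10^8 J/(m²·K).
C_land = 1390 × 1750 × 0.610 = 1.48×10^6 J/(m²·K).
Undamped amplitude ∝ 1/C, so A_land/A_ocean = C_ocean/C_land = 222.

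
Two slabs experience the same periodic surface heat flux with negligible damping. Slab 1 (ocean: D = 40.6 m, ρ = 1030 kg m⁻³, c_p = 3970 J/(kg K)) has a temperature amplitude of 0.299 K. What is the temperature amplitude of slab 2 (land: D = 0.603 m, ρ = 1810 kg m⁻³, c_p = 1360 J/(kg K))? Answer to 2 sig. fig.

33 K

C_ocean = 1.66×10^8 J/(m²·K); C_land = 1.48×10^6 J/(m²·K).
A ∝ 1/C ⇒ A_land = A_ocean × C_ocean/C_land = 0.299 × 112 = 33.4 K.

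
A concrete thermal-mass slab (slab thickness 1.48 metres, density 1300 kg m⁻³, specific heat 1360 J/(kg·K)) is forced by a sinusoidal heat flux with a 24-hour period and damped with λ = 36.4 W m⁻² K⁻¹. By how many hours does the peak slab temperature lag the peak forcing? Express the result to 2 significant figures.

Areal heat capacity C = ρ c_p D = 1300 × 1360 × 1.48 = 2.62×10^6 J m⁻² K⁻¹.
ω = 2π / 86400 s = 7.27×10^-5 s⁻¹.
Phase lag φ = arctan(Cω/λ) = arctan(190/36.4) = 1.38 rad.
Time lag = φ / ω = 1.38 / 7.27×10^-5 = 19000 s = 5.28 hours.

5.3 hours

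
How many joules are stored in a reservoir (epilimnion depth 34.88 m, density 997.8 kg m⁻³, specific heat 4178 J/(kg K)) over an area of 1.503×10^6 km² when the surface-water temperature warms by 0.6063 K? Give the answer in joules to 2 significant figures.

Areal heat capacity C = ρ c_p D = 997.8 × 4178 × 34.88 = 1.45×10^8 J/(m^2 K).
Heat per unit area: q = C ΔT = 1.45×10^8 × 0.6063 = 8.82×10^7 J/m².
Total heat: Q = q × A = 8.82×10^7 × (1.503×10^6 × 10⁶ m²) = 1.33×10^20 J.

1.3×10^20 J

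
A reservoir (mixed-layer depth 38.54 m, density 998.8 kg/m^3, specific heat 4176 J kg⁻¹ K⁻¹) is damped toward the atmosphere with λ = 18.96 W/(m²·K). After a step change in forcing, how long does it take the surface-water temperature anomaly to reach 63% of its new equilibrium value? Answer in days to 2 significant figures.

98 days

Areal heat capacity C = ρ c_p D = 998.8 × 4176 × 38.54 = 1.61×10^8 J/(m^2 K).
τ = C / λ = 1.61×10^8 / 18.96 = 8.48×10^6 s.
Fraction reached: 1 − e^(−t/τ) = 0.63 ⇒ t = −τ ln(1 − 0.63) = τ × 0.994.
t = 8.43×10^6 s = 97.6 days.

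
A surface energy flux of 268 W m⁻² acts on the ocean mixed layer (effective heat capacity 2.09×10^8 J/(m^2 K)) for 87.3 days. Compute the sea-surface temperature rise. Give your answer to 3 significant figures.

Areal heat capacity C = 2.09×10^8 J/(m^2 K) (given).
Net heat input Q = F Δt = 268 × (87.3 days × 86400 s/day) = 2.02×10^9 J/m².
ΔT = Q / C = 2.02×10^9 / 2.09×10^8 = 9.67 K.

9.67 K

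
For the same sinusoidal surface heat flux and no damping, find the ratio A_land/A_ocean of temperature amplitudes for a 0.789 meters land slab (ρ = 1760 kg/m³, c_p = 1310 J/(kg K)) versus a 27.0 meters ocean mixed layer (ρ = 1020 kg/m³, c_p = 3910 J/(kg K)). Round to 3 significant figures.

C_ocean = 1020 × 3910 × 27.0 = 1.08×10^8 J/(m²·K).
C_land = 1760 × 1310 × 0.789 = 1.82×10^6 J/(m²·K).
Undamped amplitude ∝ 1/C, so A_land/A_ocean = C_ocean/C_land = 59.2.

59.2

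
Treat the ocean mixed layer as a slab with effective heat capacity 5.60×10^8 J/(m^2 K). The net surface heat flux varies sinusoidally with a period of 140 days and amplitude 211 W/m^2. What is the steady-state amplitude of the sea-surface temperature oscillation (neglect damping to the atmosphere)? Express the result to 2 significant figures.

0.73 K

Areal heat capacity C = 5.60×10^8 J/(m^2 K) (given).
Angular frequency ω = 2π / T = 2π / 1.21×10^7 s = 5.19×10^-7 s⁻¹.
Cω = 5.60×10^8 × 5.19×10^-7 = 291 W/(m²·K).
Amplitude A = F₀ / (Cω) = 211 / 291 = 0.725 K.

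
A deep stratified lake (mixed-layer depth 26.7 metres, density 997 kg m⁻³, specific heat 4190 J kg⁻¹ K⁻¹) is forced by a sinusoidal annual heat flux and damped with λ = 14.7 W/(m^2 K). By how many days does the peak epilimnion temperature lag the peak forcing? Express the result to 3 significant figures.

Areal heat capacity C = ρ c_p D = 997 × 4190 × 26.7 = 1.12×10^8 J m⁻² K⁻¹.
ω = 2π / 3.15×10^7 s = 1.99×10^-7 s⁻¹.
Phase lag φ = arctan(Cω/λ) = arctan(22.2/14.7) = 0.986 rad.
Time lag = φ / ω = 0.986 / 1.99×10^-7 = 4.95×10^6 s = 57.3 days.

57.3 days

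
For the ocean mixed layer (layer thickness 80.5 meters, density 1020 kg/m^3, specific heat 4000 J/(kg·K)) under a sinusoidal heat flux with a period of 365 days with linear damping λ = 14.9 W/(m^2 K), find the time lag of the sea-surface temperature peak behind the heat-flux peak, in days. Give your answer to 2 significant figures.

78 days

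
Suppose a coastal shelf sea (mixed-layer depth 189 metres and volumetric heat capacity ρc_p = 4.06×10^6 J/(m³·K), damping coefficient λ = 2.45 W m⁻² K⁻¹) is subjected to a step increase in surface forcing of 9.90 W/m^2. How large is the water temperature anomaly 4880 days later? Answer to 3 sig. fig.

2.99 K

Areal heat capacity C = ρc_p × D = 4.06×10^6 × 189 = 7.67×10^8 J/(m^2 K).
τ = C / λ = 7.67×10^8 / 2.45 = 3.13×10^8 s.
Equilibrium anomaly ΔT_eq = F / λ = 9.90 / 2.45 = 4.04 K.
t = 4880 days = 4.22×10^8 s, so t/τ = 1.35.
ΔT(t) = ΔT_eq (1 − e^(−t/τ)) = 4.04 × (1 − e^−1.35) = 2.99 K.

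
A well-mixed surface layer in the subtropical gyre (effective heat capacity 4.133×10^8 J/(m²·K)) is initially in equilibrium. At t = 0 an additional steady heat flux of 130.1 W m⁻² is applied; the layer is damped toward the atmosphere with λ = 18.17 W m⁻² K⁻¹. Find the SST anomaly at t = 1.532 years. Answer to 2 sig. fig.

Areal heat capacity C = 4.133×10^8 J/(m²·K) (given).
τ = C / λ = 4.13×10^8 / 18.17 = 2.27×10^7 s.
Equilibrium anomaly ΔT_eq = F / λ = 130.1 / 18.17 = 7.16 K.
t = 1.532 years = 4.83×10^7 s, so t/τ = 2.13.
ΔT(t) = ΔT_eq (1 − e^(−t/τ)) = 7.16 × (1 − e^−2.13) = 6.31 K.

6.3 K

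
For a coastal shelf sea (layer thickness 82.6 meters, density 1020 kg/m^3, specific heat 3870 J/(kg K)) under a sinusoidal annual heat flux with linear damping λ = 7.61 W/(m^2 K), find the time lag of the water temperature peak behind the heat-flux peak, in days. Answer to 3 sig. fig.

Areal heat capacity C = ρ c_p D = 1020 × 3870 × 82.6 = 3.26×10^8 J/(m^2 K).
ω = 2π / 3.15×10^7 s = 1.99×10^-7 s⁻¹.
Phase lag φ = arctan(Cω/λ) = arctan(65.0/7.61) = 1.45 rad.
Time lag = φ / ω = 1.45 / 1.99×10^-7 = 7.30×10^6 s = 84.5 days.

84.5 days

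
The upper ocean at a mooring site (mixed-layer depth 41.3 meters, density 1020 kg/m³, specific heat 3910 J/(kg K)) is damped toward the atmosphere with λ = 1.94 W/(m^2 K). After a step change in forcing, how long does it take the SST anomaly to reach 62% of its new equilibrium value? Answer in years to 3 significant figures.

Areal heat capacity C = ρ c_p D = 1020 × 3910 × 41.3 = 1.65×10^8 J m⁻² K⁻¹.
τ = C / λ = 1.65×10^8 / 1.94 = 8.49×10^7 s.
Fraction reached: 1 − e^(−t/τ) = 0.62 ⇒ t = −τ ln(1 − 0.62) = τ × 0.968.
t = 8.22×10^7 s = 2.60 years.

2.60 years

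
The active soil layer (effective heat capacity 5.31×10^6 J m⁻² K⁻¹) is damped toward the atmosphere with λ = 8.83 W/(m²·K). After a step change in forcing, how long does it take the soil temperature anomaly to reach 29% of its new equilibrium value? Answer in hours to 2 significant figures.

Areal heat capacity C = 5.31×10^6 J m⁻² K⁻¹ (given).
τ = C / λ = 5.31×10^6 / 8.83 = 6.01×10^5 s.
Fraction reached: 1 − e^(−t/τ) = 0.29 ⇒ t = −τ ln(1 − 0.29) = τ × 0.342.
t = 2.06×10^5 s = 57.2 hours.

57 hours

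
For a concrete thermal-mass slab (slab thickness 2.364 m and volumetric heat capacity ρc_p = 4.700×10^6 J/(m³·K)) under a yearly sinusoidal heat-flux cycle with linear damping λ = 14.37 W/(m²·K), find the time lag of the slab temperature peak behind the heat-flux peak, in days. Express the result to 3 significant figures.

8.88 days

Areal heat capacity C = ρc_p × D = 4.700×10^6 × 2.364 = 1.11×10^7 J m⁻² K⁻¹.
ω = 2π / 3.15×10^7 s = 1.99×10^-7 s⁻¹.
Phase lag φ = arctan(Cω/λ) = arctan(2.21/14.37) = 0.153 rad.
Time lag = φ / ω = 0.153 / 1.99×10^-7 = 7.67×10^5 s = 8.88 days.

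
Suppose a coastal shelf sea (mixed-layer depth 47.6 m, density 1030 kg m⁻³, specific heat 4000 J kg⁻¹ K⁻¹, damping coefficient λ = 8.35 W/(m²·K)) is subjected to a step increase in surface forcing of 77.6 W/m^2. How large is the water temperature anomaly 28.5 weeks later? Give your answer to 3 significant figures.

Areal heat capacity C = ρ c_p D = 1030 × 4000 × 47.6 = 1.96×10^8 J/(m^2 K).
τ = C / λ = 1.96×10^8 / 8.35 = 2.35×10^7 s.
Equilibrium anomaly ΔT_eq = F / λ = 77.6 / 8.35 = 9.29 K.
t = 28.5 weeks = 1.72×10^7 s, so t/τ = 0.734.
ΔT(t) = ΔT_eq (1 − e^(−t/τ)) = 9.29 × (1 − e^−0.734) = 4.83 K.

4.83 K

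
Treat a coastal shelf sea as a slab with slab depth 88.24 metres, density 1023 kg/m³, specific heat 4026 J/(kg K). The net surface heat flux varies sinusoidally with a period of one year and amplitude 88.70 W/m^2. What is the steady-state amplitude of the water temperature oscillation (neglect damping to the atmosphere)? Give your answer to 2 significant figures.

Areal heat capacity C = ρ c_p D = 1023 × 4026 × 88.24 = 3.63×10^8 J m⁻² K⁻¹.
Angular frequency ω = 2π / T = 2π / 3.15×10^7 s = 1.99×10^-7 s⁻¹.
Cω = 3.63×10^8 × 1.99×10^-7 = 72.4 W/(m²·K).
Amplitude A = F₀ / (Cω) = 88.70 / 72.4 = 1.22 K.

1.2 K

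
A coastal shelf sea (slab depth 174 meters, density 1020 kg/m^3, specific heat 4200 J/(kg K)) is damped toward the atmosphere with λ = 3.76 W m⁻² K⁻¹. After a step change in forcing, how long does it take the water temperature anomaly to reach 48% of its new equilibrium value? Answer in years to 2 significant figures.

4.1 years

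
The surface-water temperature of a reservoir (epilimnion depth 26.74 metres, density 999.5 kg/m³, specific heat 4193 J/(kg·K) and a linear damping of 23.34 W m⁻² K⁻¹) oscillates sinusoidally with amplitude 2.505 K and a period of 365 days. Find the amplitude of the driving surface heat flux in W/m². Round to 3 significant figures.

80.9

Areal heat capacity C = ρ c_p D = 999.5 × 4193 × 26.74 = 1.12×10^8 J/(m^2 K).
ω = 2π / 3.15×10^7 s = 1.99×10^-7 s⁻¹.
√((Cω)² + λ²) = √((22.3)² + 23.34²) = 32.3 W/(m²·K).
F₀ = A × √((Cω)²+λ²) = 2.505 × 32.3 = 80.9 W/m².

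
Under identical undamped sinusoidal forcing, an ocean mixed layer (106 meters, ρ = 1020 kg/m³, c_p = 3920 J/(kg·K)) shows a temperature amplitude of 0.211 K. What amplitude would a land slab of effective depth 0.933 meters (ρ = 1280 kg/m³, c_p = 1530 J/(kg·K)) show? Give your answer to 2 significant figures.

49 K

C_ocean = 4.24×10^8 J/(m²·K); C_land = 1.83×10^6 J/(m²·K).
A ∝ 1/C ⇒ A_land = A_ocean × C_ocean/C_land = 0.211 × 232 = 48.9 K.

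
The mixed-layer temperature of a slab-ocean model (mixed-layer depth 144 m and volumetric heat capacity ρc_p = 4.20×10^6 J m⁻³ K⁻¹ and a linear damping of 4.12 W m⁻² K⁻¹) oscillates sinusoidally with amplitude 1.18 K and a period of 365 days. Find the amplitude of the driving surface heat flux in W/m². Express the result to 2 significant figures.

140

Areal heat capacity C = ρc_p × D = 4.20×10^6 × 144 = 6.05×10^8 J m⁻² K⁻¹.
ω = 2π / 3.15×10^7 s = 1.99×10^-7 s⁻¹.
√((Cω)² + λ²) = √((120)² + 4.12²) = 121 W/(m²·K).
F₀ = A × √((Cω)²+λ²) = 1.18 × 121 = 142 W/m².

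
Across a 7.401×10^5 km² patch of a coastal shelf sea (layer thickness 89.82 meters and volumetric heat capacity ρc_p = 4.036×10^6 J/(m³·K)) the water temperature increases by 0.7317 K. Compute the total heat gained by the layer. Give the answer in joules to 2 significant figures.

2.0×10^20 J

Areal heat capacity C = ρc_p × D = 4.036×10^6 × 89.82 = 3.63×10^8 J/(m^2 K).
Heat per unit area: q = C ΔT = 3.63×10^8 × 0.7317 = 2.65×10^8 J/m².
Total heat: Q = q × A = 2.65×10^8 × (7.401×10^5 × 10⁶ m²) = 1.96×10^20 J.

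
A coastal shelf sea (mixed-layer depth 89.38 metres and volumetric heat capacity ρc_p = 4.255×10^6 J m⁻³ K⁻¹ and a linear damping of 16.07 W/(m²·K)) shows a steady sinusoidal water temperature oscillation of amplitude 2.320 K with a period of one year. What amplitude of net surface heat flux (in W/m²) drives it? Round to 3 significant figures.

180

Areal heat capacity C = ρc_p × D = 4.255×10^6 × 89.38 = 3.80×10^8 J/(m^2 K).
ω = 2π / 3.15×10^7 s = 1.99×10^-7 s⁻¹.
√((Cω)² + λ²) = √((75.8)² + 16.07²) = 77.5 W/(m²·K).
F₀ = A × √((Cω)²+λ²) = 2.320 × 77.5 = 180 W/m².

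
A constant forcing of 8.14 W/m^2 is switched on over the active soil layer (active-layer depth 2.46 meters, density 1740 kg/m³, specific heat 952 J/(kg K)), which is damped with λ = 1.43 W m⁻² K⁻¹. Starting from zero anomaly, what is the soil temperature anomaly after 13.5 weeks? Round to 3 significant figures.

5.37 K

Areal heat capacity C = ρ c_p D = 1740 × 952 × 2.46 = 4.07×10^6 J/(m²·K).
τ = C / λ = 4.07×10^6 / 1.43 = 2.85×10^6 s.
Equilibrium anomaly ΔT_eq = F / λ = 8.14 / 1.43 = 5.69 K.
t = 13.5 weeks = 8.16×10^6 s, so t/τ = 2.87.
ΔT(t) = ΔT_eq (1 − e^(−t/τ)) = 5.69 × (1 − e^−2.87) = 5.37 K.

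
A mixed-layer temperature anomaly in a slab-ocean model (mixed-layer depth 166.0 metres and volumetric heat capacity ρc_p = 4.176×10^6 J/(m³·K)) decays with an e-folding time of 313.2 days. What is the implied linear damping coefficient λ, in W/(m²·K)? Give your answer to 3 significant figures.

Areal heat capacity C = ρc_p × D = 4.176×10^6 × 166.0 = 6.93×10^8 J/(m^2 K).
τ = 313.2 days = 2.71×10^7 s.
λ = C / τ = 6.93×10^8 / 2.71×10^7 = 25.6 W/(m²·K).

25.6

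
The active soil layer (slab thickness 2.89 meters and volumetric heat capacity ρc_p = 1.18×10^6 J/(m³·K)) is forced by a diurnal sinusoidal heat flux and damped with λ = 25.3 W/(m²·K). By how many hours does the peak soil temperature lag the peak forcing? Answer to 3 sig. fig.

Areal heat capacity C = ρc_p × D = 1.18×10^6 × 2.89 = 3.41×10^6 J m⁻² K⁻¹.
ω = 2π / 86400 s = 7.27×10^-5 s⁻¹.
Phase lag φ = arctan(Cω/λ) = arctan(248/25.3) = 1.47 rad.
Time lag = φ / ω = 1.47 / 7.27×10^-5 = 20200 s = 5.61 hours.

5.61 hours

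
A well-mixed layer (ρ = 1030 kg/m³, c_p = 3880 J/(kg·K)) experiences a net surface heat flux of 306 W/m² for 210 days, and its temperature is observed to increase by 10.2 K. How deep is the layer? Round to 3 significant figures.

Heat input Q = F Δt = 306 × 1.81×10^7 s = 5.55×10^9 J/m².
Required areal heat capacity C = Q / ΔT = 5.44×10^8 J/(m²·K).
Depth D = C / (ρ c_p) = 5.44×10^8 / (1030 × 3880) = 136 m.

136 m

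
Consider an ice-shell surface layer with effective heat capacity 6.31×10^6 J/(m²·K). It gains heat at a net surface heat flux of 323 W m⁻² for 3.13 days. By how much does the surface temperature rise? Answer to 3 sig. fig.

Areal heat capacity C = 6.31×10^6 J/(m²·K) (given).
Net heat input Q = F Δt = 323 × (3.13 days × 86400 s/day) = 8.73×10^7 J/m².
ΔT = Q / C = 8.73×10^7 / 6.31×10^6 = 13.8 K.

13.8 K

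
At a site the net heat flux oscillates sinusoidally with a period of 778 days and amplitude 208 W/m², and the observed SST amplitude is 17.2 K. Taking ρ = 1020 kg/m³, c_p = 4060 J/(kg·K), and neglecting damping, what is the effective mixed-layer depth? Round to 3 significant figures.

ω = 2π / 6.72×10^7 s = 9.35×10^-8 s⁻¹.
Required C = F₀ / (A ω) = 208 / (17.2 × 9.35×10^-8) = 1.29×10^8 J/(m²·K).
D = C / (ρ c_p) = 1.29×10^8 / (1020 × 4060) = 31.2 m.

31.2 m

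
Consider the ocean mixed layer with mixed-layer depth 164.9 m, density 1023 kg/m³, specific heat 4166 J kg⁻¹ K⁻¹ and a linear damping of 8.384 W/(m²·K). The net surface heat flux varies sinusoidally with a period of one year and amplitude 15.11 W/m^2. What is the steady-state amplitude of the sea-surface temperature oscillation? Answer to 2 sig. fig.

Areal heat capacity C = ρ c_p D = 1023 × 4166 × 164.9 = 7.03×10^8 J/(m²·K).
Angular frequency ω = 2π / T = 2π / 3.15×10^7 s = 1.99×10^-7 s⁻¹.
√((Cω)² + λ²) = √((140)² + 8.384²) = 140 W/(m²·K).
Amplitude A = F₀ / √((Cω)²+λ²) = 15.11 / 140 = 0.108 K.

0.11 K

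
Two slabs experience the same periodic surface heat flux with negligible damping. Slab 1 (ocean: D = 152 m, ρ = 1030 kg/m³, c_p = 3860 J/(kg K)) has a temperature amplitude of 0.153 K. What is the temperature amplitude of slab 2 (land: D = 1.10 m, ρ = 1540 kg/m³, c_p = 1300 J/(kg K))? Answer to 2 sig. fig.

C_ocean = 6.04×10^8 J/(m²·K); C_land = 2.20×10^6 J/(m²·K).
A ∝ 1/C ⇒ A_land = A_ocean × C_ocean/C_land = 0.153 × 274 = 42.0 K.

42 K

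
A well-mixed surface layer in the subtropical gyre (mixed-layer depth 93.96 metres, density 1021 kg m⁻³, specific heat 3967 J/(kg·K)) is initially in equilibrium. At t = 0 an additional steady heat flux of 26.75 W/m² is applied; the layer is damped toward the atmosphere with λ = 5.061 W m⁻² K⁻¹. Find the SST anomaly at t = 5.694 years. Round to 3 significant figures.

4.80 K

Areal heat capacity C = ρ c_p D = 1021 × 3967 × 93.96 = 3.81×10^8 J/(m²·K).
τ = C / λ = 3.81×10^8 / 5.061 = 7.52×10^7 s.
Equilibrium anomaly ΔT_eq = F / λ = 26.75 / 5.061 = 5.29 K.
t = 5.694 years = 1.80×10^8 s, so t/τ = 2.39.
ΔT(t) = ΔT_eq (1 − e^(−t/τ)) = 5.29 × (1 − e^−2.39) = 4.80 K.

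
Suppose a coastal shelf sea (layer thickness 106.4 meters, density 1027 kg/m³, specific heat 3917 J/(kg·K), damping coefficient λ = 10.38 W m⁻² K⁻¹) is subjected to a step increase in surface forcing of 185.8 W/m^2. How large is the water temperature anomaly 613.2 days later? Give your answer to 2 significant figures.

13 K

Areal heat capacity C = ρ c_p D = 1027 × 3917 × 106.4 = 4.28×10^8 J m⁻² K⁻¹.
τ = C / λ = 4.28×10^8 / 10.38 = 4.12×10^7 s.
Equilibrium anomaly ΔT_eq = F / λ = 185.8 / 10.38 = 17.9 K.
t = 613.2 days = 5.30×10^7 s, so t/τ = 1.28.
ΔT(t) = ΔT_eq (1 − e^(−t/τ)) = 17.9 × (1 − e^−1.28) = 12.9 K.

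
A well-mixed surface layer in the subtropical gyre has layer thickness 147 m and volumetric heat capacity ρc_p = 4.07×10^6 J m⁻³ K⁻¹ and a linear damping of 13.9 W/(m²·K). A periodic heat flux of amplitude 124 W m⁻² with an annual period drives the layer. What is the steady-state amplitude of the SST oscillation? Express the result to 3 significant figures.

Areal heat capacity C = ρc_p × D = 4.07×10^6 × 147 = 5.98×10^8 J/(m^2 K).
Angular frequency ω = 2π / T = 2π / 3.15×10^7 s = 1.99×10^-7 s⁻¹.
√((Cω)² + λ²) = √((119)² + 13.9²) = 120 W/(m²·K).
Amplitude A = F₀ / √((Cω)²+λ²) = 124 / 120 = 1.03 K.

1.03 K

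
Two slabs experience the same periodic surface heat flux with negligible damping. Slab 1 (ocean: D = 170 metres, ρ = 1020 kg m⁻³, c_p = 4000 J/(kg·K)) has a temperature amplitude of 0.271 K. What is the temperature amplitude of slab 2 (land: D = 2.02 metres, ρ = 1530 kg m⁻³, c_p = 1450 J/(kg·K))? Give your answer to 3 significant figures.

41.9 K

C_ocean = 6.94×10^8 J/(m²·K); C_land = 4.48×10^6 J/(m²·K).
A ∝ 1/C ⇒ A_land = A_ocean × C_ocean/C_land = 0.271 × 155 = 41.9 K.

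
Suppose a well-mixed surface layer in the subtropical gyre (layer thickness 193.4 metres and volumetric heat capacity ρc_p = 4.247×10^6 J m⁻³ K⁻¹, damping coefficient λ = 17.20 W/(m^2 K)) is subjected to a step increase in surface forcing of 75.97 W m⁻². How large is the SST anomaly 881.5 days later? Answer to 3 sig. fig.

Areal heat capacity C = ρc_p × D = 4.247×10^6 × 193.4 = 8.21×10^8 J/(m²·K).
τ = C / λ = 8.21×10^8 / 17.20 = 4.78×10^7 s.
Equilibrium anomaly ΔT_eq = F / λ = 75.97 / 17.20 = 4.42 K.
t = 881.5 days = 7.62×10^7 s, so t/τ = 1.59.
ΔT(t) = ΔT_eq (1 − e^(−t/τ)) = 4.42 × (1 − e^−1.59) = 3.52 K.

3.52 K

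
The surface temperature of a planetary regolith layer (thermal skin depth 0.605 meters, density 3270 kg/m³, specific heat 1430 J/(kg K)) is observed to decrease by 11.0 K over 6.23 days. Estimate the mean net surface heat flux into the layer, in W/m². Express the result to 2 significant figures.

Areal heat capacity C = ρ c_p D = 3270 × 1430 × 0.605 = 2.83×10^6 J/(m²·K).
Required heat per unit area: Q = C ΔT = 2.83×10^6 × -11.0 = -3.11×10^7 J/m².
Flux F = Q / Δt = -3.11×10^7 / 5.38×10^5 s = -57.8 W/m².

-58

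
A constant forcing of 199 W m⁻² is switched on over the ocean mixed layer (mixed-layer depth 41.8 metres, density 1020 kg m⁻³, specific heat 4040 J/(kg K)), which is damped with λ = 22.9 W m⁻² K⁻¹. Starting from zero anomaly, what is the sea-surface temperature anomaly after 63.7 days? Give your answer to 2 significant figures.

4.5 K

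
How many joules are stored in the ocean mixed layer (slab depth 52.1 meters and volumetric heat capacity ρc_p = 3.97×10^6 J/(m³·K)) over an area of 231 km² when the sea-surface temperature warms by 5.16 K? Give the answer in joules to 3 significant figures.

2.47×10^17 J

Areal heat capacity C = ρc_p × D = 3.97×10^6 × 52.1 = 2.07×10^8 J/(m^2 K).
Heat per unit area: q = C ΔT = 2.07×10^8 × 5.16 = 1.07×10^9 J/m².
Total heat: Q = q × A = 1.07×10^9 × (231 × 10⁶ m²) = 2.47×10^17 J.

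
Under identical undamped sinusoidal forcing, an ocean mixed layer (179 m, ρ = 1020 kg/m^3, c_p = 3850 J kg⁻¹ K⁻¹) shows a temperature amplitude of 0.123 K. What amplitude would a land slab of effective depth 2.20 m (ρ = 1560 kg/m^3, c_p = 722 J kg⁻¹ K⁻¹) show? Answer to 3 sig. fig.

C_ocean = 7.03×10^8 J/(m²·K); C_land = 2.48×10^6 J/(m²·K).
A ∝ 1/C ⇒ A_land = A_ocean × C_ocean/C_land = 0.123 × 284 = 34.9 K.

34.9 K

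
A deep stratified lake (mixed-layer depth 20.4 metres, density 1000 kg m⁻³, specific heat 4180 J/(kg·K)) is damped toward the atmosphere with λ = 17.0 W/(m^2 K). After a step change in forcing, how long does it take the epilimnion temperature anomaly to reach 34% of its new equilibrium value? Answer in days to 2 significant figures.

24 days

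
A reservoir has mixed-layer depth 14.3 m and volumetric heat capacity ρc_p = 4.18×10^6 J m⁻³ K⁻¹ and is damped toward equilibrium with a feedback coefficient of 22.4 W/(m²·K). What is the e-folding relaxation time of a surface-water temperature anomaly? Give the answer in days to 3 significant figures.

30.9 days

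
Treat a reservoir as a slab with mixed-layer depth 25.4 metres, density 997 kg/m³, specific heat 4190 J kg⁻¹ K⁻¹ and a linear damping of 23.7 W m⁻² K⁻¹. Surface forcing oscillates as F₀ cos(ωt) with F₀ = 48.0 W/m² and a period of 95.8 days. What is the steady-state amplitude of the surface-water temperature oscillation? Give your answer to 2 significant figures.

Areal heat capacity C = ρ c_p D = 997 × 4190 × 25.4 = 1.06×10^8 J/(m^2 K).
Angular frequency ω = 2π / T = 2π / 8.28×10^6 s = 7.59×10^-7 s⁻¹.
√((Cω)² + λ²) = √((80.5)² + 23.7²) = 84.0 W/(m²·K).
Amplitude A = F₀ / √((Cω)²+λ²) = 48.0 / 84.0 = 0.572 K.

0.57 K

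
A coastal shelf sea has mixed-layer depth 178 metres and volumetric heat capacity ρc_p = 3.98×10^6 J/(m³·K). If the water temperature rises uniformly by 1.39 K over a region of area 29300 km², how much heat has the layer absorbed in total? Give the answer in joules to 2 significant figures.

2.9×10^19 J

Areal heat capacity C = ρc_p × D = 3.98×10^6 × 178 = 7.08×10^8 J/(m²·K).
Heat per unit area: q = C ΔT = 7.08×10^8 × 1.39 = 9.85×10^8 J/m².
Total heat: Q = q × A = 9.85×10^8 × (29300 × 10⁶ m²) = 2.89×10^19 J.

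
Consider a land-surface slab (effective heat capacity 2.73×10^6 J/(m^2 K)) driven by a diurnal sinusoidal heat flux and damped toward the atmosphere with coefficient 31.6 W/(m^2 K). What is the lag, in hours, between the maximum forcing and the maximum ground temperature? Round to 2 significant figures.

Areal heat capacity C = 2.73×10^6 J/(m^2 K) (given).
ω = 2π / 86400 s = 7.27×10^-5 s⁻¹.
Phase lag φ = arctan(Cω/λ) = arctan(199/31.6) = 1.41 rad.
Time lag = φ / ω = 1.41 / 7.27×10^-5 = 19400 s = 5.40 hours.

5.4 hours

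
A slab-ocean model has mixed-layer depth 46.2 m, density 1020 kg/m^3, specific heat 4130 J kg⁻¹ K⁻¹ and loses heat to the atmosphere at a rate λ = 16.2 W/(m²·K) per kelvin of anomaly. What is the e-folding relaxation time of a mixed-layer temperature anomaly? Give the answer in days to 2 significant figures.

Areal heat capacity C = ρ c_p D = 1020 × 4130 × 46.2 = 1.95×10^8 J/(m²·K).
Relaxation time τ = C / λ = 1.95×10^8 / 16.2 = 1.20×10^7 s.
In days: 1.20×10^7 s / (86400 s/day) = 139 days.

140 days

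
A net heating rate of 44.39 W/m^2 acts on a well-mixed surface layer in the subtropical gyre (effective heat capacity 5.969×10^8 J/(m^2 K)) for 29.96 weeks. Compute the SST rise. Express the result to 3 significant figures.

1.35 K

Areal heat capacity C = 5.969×10^8 J/(m^2 K) (given).
Net heat input Q = F Δt = 44.39 × (29.96 weeks × 6.048×10^5 s/week) = 8.04×10^8 J/m².
ΔT = Q / C = 8.04×10^8 / 5.97×10^8 = 1.35 K.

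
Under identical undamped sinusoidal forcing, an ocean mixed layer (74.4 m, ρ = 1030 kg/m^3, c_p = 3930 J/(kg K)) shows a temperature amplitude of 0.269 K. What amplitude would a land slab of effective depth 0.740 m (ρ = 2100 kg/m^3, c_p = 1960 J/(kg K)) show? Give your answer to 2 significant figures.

27 K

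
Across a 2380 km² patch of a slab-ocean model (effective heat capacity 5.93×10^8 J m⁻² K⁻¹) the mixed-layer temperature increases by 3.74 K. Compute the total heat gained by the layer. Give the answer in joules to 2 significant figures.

Areal heat capacity C = 5.93×10^8 J m⁻² K⁻¹ (given).
Heat per unit area: q = C ΔT = 5.93×10^8 × 3.74 = 2.22×10^9 J/m².
Total heat: Q = q × A = 2.22×10^9 × (2380 × 10⁶ m²) = 5.28×10^18 J.

5.3×10^18 J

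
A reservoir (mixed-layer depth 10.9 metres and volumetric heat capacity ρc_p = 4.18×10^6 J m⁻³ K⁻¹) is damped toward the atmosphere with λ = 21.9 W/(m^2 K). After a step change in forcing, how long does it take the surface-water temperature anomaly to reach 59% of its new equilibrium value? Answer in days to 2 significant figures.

21 days

Areal heat capacity C = ρc_p × D = 4.18×10^6 × 10.9 = 4.56×10^7 J/(m²·K).
τ = C / λ = 4.56×10^7 / 21.9 = 2.08×10^6 s.
Fraction reached: 1 − e^(−t/τ) = 0.59 ⇒ t = −τ ln(1 − 0.59) = τ × 0.892.
t = 1.85×10^6 s = 21.5 days.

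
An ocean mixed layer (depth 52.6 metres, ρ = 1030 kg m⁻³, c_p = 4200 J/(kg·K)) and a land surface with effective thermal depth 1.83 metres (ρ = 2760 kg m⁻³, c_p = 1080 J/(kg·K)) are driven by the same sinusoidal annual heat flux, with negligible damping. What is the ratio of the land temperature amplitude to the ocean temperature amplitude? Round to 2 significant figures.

42

C_ocean = 1030 × 4200 × 52.6 = 2.28×10^8 J/(m²·K).
C_land = 2760 × 1080 × 1.83 = 5.45×10^6 J/(m²·K).
Undamped amplitude ∝ 1/C, so A_land/A_ocean = C_ocean/C_land = 41.7.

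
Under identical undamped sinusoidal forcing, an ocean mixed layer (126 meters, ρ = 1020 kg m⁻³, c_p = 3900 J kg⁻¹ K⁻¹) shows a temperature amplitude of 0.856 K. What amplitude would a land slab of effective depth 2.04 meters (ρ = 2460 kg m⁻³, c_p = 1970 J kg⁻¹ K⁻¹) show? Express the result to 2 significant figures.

C_ocean = 5.01×10^8 J/(m²·K); C_land = 9.89×10^6 J/(m²·K).
A ∝ 1/C ⇒ A_land = A_ocean × C_ocean/C_land = 0.856 × 50.7 = 43.4 K.

43 K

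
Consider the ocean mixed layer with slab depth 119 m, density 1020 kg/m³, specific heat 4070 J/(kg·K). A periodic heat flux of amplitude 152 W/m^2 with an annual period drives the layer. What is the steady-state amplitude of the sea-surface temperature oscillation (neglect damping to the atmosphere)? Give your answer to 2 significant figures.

1.5 K

Areal heat capacity C = ρ c_p D = 1020 × 4070 × 119 = 4.94×10^8 J/(m²·K).
Angular frequency ω = 2π / T = 2π / 3.15×10^7 s = 1.99×10^-7 s⁻¹.
Cω = 4.94×10^8 × 1.99×10^-7 = 98.4 W/(m²·K).
Amplitude A = F₀ / (Cω) = 152 / 98.4 = 1.54 K.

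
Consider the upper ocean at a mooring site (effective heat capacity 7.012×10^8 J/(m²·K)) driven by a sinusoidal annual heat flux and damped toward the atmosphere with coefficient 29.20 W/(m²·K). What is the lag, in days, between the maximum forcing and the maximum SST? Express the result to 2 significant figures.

79 days

Areal heat capacity C = 7.012×10^8 J/(m²·K) (given).
ω = 2π / 3.15×10^7 s = 1.99×10^-7 s⁻¹.
Phase lag φ = arctan(Cω/λ) = arctan(140/29.20) = 1.36 rad.
Time lag = φ / ω = 1.36 / 1.99×10^-7 = 6.85×10^6 s = 79.3 days.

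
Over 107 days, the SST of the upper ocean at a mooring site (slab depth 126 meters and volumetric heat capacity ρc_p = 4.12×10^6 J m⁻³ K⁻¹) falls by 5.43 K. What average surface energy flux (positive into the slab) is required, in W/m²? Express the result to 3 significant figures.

-305

Areal heat capacity C = ρc_p × D = 4.12×10^6 × 126 = 5.19×10^8 J/(m^2 K).
Required heat per unit area: Q = C ΔT = 5.19×10^8 × -5.43 = -2.82×10^9 J/m².
Flux F = Q / Δt = -2.82×10^9 / 9.24×10^6 s = -305 W/m².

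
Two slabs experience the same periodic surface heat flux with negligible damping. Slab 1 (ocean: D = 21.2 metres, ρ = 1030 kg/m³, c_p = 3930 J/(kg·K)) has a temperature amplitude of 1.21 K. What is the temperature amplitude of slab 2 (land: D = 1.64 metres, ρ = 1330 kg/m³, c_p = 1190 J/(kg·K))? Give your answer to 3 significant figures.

C_ocean = 8.58×10^7 J/(m²·K); C_land = 2.60×10^6 J/(m²·K).
A ∝ 1/C ⇒ A_land = A_ocean × C_ocean/C_land = 1.21 × 33.1 = 40.0 K.

40.0 K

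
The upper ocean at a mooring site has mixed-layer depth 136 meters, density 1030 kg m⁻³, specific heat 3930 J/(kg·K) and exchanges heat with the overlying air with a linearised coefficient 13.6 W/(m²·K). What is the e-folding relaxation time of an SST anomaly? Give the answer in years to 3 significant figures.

1.28 years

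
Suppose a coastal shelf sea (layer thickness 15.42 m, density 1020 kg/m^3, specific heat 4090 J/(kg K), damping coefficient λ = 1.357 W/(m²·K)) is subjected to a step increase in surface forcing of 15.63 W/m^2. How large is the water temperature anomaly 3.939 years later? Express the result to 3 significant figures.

10.7 K

Areal heat capacity C = ρ c_p D = 1020 × 4090 × 15.42 = 6.43×10^7 J/(m^2 K).
τ = C / λ = 6.43×10^7 / 1.357 = 4.74×10^7 s.
Equilibrium anomaly ΔT_eq = F / λ = 15.63 / 1.357 = 11.5 K.
t = 3.939 years = 1.24×10^8 s, so t/τ = 2.62.
ΔT(t) = ΔT_eq (1 − e^(−t/τ)) = 11.5 × (1 − e^−2.62) = 10.7 K.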